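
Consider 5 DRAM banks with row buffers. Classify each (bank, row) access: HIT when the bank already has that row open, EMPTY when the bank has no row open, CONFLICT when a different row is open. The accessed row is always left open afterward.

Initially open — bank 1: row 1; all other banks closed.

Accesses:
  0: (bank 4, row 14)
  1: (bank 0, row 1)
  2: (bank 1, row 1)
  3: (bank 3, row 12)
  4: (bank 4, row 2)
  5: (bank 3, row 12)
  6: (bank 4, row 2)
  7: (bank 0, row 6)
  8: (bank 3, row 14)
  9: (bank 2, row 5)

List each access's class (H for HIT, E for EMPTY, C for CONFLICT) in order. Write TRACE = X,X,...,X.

0: bank 4 row 14 — prev None → EMPTY
1: bank 0 row 1 — prev None → EMPTY
2: bank 1 row 1 — prev 1 → HIT
3: bank 3 row 12 — prev None → EMPTY
4: bank 4 row 2 — prev 14 → CONFLICT
5: bank 3 row 12 — prev 12 → HIT
6: bank 4 row 2 — prev 2 → HIT
7: bank 0 row 6 — prev 1 → CONFLICT
8: bank 3 row 14 — prev 12 → CONFLICT
9: bank 2 row 5 — prev None → EMPTY

TRACE = E,E,H,E,C,H,H,C,C,E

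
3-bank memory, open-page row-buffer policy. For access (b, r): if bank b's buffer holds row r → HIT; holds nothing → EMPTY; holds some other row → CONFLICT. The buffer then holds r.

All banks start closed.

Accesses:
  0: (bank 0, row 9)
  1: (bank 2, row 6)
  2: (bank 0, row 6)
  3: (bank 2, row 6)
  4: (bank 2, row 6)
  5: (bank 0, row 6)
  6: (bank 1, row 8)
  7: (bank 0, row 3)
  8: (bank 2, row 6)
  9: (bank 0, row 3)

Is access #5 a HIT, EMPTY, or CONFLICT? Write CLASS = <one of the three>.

step 0: bank0 None->9 [EMPTY]
step 1: bank2 None->6 [EMPTY]
step 2: bank0 9->6 [CONFLICT]
step 3: bank2 6->6 [HIT]
step 4: bank2 6->6 [HIT]
step 5: bank0 6->6 [HIT]
step 6: bank1 None->8 [EMPTY]
step 7: bank0 6->3 [CONFLICT]
step 8: bank2 6->6 [HIT]
step 9: bank0 3->3 [HIT]

CLASS = HIT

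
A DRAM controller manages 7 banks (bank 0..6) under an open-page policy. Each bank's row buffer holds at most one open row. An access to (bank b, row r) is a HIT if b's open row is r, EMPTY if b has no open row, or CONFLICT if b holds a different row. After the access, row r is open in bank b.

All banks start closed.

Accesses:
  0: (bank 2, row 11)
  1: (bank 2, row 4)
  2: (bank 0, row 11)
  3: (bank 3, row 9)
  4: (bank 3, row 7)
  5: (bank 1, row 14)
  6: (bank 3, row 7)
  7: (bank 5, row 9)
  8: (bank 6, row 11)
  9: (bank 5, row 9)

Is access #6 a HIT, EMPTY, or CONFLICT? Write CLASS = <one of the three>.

CLASS = HIT

#0 (2,11) E
#1 (2,4) C  (was 11)
#2 (0,11) E
#3 (3,9) E
#4 (3,7) C  (was 9)
#5 (1,14) E
#6 (3,7) H  (was 7)
#7 (5,9) E
#8 (6,11) E
#9 (5,9) H  (was 9)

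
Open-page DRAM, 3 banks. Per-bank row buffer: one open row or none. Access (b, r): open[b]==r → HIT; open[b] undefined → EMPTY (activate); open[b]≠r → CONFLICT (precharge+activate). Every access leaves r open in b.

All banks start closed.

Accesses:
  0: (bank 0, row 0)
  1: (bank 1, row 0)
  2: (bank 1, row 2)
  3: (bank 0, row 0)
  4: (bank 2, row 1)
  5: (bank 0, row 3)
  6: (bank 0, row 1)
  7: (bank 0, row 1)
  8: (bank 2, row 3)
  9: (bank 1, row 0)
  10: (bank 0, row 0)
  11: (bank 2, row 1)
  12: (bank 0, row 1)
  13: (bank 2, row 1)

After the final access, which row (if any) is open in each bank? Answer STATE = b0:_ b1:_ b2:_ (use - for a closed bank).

  [0] b0 r0: no row ⇒ E
  [1] b1 r0: no row ⇒ E
  [2] b1 r2: had r0 ⇒ C
  [3] b0 r0: had r0 ⇒ H
  [4] b2 r1: no row ⇒ E
  [5] b0 r3: had r0 ⇒ C
  [6] b0 r1: had r3 ⇒ C
  [7] b0 r1: had r1 ⇒ H
  [8] b2 r3: had r1 ⇒ C
  [9] b1 r0: had r2 ⇒ C
  [10] b0 r0: had r1 ⇒ C
  [11] b2 r1: had r3 ⇒ C
  [12] b0 r1: had r0 ⇒ C
  [13] b2 r1: had r1 ⇒ H

STATE = b0:1 b1:0 b2:1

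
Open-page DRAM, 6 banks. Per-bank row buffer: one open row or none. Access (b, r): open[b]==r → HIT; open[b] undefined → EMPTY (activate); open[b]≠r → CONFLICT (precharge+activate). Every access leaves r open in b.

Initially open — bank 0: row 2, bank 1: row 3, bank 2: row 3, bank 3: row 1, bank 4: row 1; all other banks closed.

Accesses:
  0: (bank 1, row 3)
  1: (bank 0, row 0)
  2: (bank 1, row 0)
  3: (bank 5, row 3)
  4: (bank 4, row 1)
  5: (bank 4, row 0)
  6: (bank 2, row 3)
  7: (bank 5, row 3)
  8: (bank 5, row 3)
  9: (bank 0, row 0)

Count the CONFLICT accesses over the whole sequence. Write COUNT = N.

COUNT = 3

#0 (1,3) H  (was 3)
#1 (0,0) C  (was 2)
#2 (1,0) C  (was 3)
#3 (5,3) E
#4 (4,1) H  (was 1)
#5 (4,0) C  (was 1)
#6 (2,3) H  (was 3)
#7 (5,3) H  (was 3)
#8 (5,3) H  (was 3)
#9 (0,0) H  (was 0)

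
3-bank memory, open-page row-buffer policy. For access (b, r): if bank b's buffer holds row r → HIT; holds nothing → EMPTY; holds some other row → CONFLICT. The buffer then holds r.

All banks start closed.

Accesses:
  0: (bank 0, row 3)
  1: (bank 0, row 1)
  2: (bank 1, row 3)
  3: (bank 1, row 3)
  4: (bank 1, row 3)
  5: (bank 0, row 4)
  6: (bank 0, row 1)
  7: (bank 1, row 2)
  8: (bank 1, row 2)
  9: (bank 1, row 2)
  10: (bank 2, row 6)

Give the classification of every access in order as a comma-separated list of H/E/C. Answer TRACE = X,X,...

TRACE = E,C,E,H,H,C,C,C,H,H,E

  [0] b0 r3: no row ⇒ E
  [1] b0 r1: had r3 ⇒ C
  [2] b1 r3: no row ⇒ E
  [3] b1 r3: had r3 ⇒ H
  [4] b1 r3: had r3 ⇒ H
  [5] b0 r4: had r1 ⇒ C
  [6] b0 r1: had r4 ⇒ C
  [7] b1 r2: had r3 ⇒ C
  [8] b1 r2: had r2 ⇒ H
  [9] b1 r2: had r2 ⇒ H
  [10] b2 r6: no row ⇒ E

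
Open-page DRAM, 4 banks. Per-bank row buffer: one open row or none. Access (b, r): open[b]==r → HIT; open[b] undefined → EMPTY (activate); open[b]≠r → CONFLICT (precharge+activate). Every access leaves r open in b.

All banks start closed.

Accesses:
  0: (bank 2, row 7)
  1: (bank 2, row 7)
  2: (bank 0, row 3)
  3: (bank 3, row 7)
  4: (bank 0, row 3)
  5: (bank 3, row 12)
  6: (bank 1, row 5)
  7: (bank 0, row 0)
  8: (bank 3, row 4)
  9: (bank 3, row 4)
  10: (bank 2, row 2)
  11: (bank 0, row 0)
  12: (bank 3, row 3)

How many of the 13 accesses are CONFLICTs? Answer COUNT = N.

  [0] b2 r7: no row ⇒ E
  [1] b2 r7: had r7 ⇒ H
  [2] b0 r3: no row ⇒ E
  [3] b3 r7: no row ⇒ E
  [4] b0 r3: had r3 ⇒ H
  [5] b3 r12: had r7 ⇒ C
  [6] b1 r5: no row ⇒ E
  [7] b0 r0: had r3 ⇒ C
  [8] b3 r4: had r12 ⇒ C
  [9] b3 r4: had r4 ⇒ H
  [10] b2 r2: had r7 ⇒ C
  [11] b0 r0: had r0 ⇒ H
  [12] b3 r3: had r4 ⇒ C

COUNT = 5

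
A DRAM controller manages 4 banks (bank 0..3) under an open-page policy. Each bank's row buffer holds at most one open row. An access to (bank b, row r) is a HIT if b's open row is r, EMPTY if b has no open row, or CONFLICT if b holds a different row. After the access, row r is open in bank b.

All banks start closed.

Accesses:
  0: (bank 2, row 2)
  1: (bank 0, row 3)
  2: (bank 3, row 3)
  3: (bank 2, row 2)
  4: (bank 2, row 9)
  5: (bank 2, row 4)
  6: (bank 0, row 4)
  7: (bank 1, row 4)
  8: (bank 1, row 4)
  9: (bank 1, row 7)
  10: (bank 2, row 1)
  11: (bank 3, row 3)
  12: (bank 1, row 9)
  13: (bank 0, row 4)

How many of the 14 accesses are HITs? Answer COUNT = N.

COUNT = 4

  [0] b2 r2: no row ⇒ E
  [1] b0 r3: no row ⇒ E
  [2] b3 r3: no row ⇒ E
  [3] b2 r2: had r2 ⇒ H
  [4] b2 r9: had r2 ⇒ C
  [5] b2 r4: had r9 ⇒ C
  [6] b0 r4: had r3 ⇒ C
  [7] b1 r4: no row ⇒ E
  [8] b1 r4: had r4 ⇒ H
  [9] b1 r7: had r4 ⇒ C
  [10] b2 r1: had r4 ⇒ C
  [11] b3 r3: had r3 ⇒ H
  [12] b1 r9: had r7 ⇒ C
  [13] b0 r4: had r4 ⇒ H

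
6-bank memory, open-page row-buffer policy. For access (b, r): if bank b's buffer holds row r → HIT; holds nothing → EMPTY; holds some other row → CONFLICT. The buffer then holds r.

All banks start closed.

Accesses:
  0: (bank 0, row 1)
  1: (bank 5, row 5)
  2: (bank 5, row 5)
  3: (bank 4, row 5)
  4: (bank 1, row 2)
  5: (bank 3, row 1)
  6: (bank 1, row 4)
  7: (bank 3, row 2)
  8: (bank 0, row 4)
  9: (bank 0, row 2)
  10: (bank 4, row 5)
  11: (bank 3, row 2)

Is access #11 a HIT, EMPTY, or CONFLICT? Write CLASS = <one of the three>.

#0 (0,1) E
#1 (5,5) E
#2 (5,5) H  (was 5)
#3 (4,5) E
#4 (1,2) E
#5 (3,1) E
#6 (1,4) C  (was 2)
#7 (3,2) C  (was 1)
#8 (0,4) C  (was 1)
#9 (0,2) C  (was 4)
#10 (4,5) H  (was 5)
#11 (3,2) H  (was 2)

CLASS = HIT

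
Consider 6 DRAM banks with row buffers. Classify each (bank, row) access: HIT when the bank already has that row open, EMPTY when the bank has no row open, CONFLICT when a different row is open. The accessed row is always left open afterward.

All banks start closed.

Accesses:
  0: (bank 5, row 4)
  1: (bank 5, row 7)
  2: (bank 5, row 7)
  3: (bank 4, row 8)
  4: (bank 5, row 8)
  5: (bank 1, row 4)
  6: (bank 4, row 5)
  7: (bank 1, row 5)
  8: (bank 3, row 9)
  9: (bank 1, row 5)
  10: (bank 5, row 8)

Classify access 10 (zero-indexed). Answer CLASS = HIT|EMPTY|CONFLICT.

CLASS = HIT

#0 (5,4) E
#1 (5,7) C  (was 4)
#2 (5,7) H  (was 7)
#3 (4,8) E
#4 (5,8) C  (was 7)
#5 (1,4) E
#6 (4,5) C  (was 8)
#7 (1,5) C  (was 4)
#8 (3,9) E
#9 (1,5) H  (was 5)
#10 (5,8) H  (was 8)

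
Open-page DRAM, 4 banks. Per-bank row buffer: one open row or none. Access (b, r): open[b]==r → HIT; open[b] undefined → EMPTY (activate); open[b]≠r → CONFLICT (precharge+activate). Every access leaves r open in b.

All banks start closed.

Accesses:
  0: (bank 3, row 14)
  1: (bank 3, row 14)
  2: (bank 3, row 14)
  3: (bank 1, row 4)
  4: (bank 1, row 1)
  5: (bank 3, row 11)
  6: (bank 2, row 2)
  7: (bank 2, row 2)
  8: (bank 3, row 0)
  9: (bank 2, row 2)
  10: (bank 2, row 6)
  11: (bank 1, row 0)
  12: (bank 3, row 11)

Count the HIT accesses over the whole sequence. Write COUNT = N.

COUNT = 4

#0 (3,14) E
#1 (3,14) H  (was 14)
#2 (3,14) H  (was 14)
#3 (1,4) E
#4 (1,1) C  (was 4)
#5 (3,11) C  (was 14)
#6 (2,2) E
#7 (2,2) H  (was 2)
#8 (3,0) C  (was 11)
#9 (2,2) H  (was 2)
#10 (2,6) C  (was 2)
#11 (1,0) C  (was 1)
#12 (3,11) C  (was 0)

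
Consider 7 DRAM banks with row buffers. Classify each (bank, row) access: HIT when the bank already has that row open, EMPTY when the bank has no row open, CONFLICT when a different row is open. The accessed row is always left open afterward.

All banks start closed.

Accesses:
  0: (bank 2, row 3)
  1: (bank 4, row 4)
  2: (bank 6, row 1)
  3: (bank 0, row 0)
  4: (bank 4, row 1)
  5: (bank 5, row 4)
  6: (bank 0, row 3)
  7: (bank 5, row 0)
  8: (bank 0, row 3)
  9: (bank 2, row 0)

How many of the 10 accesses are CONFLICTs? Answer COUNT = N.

#0 (2,3) E
#1 (4,4) E
#2 (6,1) E
#3 (0,0) E
#4 (4,1) C  (was 4)
#5 (5,4) E
#6 (0,3) C  (was 0)
#7 (5,0) C  (was 4)
#8 (0,3) H  (was 3)
#9 (2,0) C  (was 3)

COUNT = 4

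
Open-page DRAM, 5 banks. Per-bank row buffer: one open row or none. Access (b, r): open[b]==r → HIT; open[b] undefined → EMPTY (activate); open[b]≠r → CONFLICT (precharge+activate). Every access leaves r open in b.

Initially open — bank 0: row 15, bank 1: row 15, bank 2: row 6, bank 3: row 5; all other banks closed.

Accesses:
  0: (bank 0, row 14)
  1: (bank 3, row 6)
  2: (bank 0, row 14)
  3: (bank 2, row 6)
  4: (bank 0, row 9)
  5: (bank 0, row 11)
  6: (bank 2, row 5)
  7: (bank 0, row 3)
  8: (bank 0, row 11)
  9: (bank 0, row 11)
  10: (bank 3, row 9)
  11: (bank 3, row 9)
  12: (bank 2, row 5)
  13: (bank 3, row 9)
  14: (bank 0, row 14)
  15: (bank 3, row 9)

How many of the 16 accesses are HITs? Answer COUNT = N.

0: bank 0 row 14 — prev 15 → CONFLICT
1: bank 3 row 6 — prev 5 → CONFLICT
2: bank 0 row 14 — prev 14 → HIT
3: bank 2 row 6 — prev 6 → HIT
4: bank 0 row 9 — prev 14 → CONFLICT
5: bank 0 row 11 — prev 9 → CONFLICT
6: bank 2 row 5 — prev 6 → CONFLICT
7: bank 0 row 3 — prev 11 → CONFLICT
8: bank 0 row 11 — prev 3 → CONFLICT
9: bank 0 row 11 — prev 11 → HIT
10: bank 3 row 9 — prev 6 → CONFLICT
11: bank 3 row 9 — prev 9 → HIT
12: bank 2 row 5 — prev 5 → HIT
13: bank 3 row 9 — prev 9 → HIT
14: bank 0 row 14 — prev 11 → CONFLICT
15: bank 3 row 9 — prev 9 → HIT

COUNT = 7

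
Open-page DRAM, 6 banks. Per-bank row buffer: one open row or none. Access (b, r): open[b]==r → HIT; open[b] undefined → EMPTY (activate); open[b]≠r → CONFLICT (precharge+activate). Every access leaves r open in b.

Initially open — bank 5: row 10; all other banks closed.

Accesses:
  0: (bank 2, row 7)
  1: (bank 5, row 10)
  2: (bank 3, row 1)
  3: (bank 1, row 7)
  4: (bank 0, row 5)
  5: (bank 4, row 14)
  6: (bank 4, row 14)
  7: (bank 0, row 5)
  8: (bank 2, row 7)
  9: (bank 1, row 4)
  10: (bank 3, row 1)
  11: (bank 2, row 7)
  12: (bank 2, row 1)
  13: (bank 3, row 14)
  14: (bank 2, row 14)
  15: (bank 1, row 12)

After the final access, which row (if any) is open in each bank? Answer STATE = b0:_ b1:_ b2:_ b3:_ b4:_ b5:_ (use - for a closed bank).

STATE = b0:5 b1:12 b2:14 b3:14 b4:14 b5:10

0: bank 2 row 7 — prev None → EMPTY
1: bank 5 row 10 — prev 10 → HIT
2: bank 3 row 1 — prev None → EMPTY
3: bank 1 row 7 — prev None → EMPTY
4: bank 0 row 5 — prev None → EMPTY
5: bank 4 row 14 — prev None → EMPTY
6: bank 4 row 14 — prev 14 → HIT
7: bank 0 row 5 — prev 5 → HIT
8: bank 2 row 7 — prev 7 → HIT
9: bank 1 row 4 — prev 7 → CONFLICT
10: bank 3 row 1 — prev 1 → HIT
11: bank 2 row 7 — prev 7 → HIT
12: bank 2 row 1 — prev 7 → CONFLICT
13: bank 3 row 14 — prev 1 → CONFLICT
14: bank 2 row 14 — prev 1 → CONFLICT
15: bank 1 row 12 — prev 4 → CONFLICT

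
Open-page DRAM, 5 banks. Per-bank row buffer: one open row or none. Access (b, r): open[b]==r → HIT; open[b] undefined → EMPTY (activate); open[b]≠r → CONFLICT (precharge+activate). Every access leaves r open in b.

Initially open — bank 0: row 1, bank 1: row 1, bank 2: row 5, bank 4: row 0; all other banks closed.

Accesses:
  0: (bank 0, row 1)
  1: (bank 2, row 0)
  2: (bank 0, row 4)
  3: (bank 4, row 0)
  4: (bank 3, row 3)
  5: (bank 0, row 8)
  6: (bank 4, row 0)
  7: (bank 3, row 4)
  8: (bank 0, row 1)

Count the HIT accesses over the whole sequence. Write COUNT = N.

COUNT = 3

#0 (0,1) H  (was 1)
#1 (2,0) C  (was 5)
#2 (0,4) C  (was 1)
#3 (4,0) H  (was 0)
#4 (3,3) E
#5 (0,8) C  (was 4)
#6 (4,0) H  (was 0)
#7 (3,4) C  (was 3)
#8 (0,1) C  (was 8)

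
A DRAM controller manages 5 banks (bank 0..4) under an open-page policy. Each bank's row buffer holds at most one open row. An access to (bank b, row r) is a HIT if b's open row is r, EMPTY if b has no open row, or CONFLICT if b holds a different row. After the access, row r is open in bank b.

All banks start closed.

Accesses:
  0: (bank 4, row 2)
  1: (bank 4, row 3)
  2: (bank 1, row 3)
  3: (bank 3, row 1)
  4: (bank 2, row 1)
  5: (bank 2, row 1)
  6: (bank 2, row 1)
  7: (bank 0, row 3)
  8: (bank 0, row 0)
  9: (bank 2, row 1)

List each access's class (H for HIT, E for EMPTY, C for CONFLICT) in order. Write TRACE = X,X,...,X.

TRACE = E,C,E,E,E,H,H,E,C,H

  [0] b4 r2: no row ⇒ E
  [1] b4 r3: had r2 ⇒ C
  [2] b1 r3: no row ⇒ E
  [3] b3 r1: no row ⇒ E
  [4] b2 r1: no row ⇒ E
  [5] b2 r1: had r1 ⇒ H
  [6] b2 r1: had r1 ⇒ H
  [7] b0 r3: no row ⇒ E
  [8] b0 r0: had r3 ⇒ C
  [9] b2 r1: had r1 ⇒ H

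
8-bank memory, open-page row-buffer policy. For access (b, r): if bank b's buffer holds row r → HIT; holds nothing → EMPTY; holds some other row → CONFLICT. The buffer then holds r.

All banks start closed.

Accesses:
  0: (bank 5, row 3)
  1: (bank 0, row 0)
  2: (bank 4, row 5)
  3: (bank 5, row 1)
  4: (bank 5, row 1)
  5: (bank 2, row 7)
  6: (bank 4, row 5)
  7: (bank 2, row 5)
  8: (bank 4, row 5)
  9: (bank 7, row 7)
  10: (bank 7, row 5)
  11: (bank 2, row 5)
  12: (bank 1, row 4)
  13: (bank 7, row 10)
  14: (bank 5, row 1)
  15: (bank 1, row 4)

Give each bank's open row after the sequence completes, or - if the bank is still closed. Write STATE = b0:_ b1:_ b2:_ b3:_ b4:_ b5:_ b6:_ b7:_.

0: bank 5 row 3 — prev None → EMPTY
1: bank 0 row 0 — prev None → EMPTY
2: bank 4 row 5 — prev None → EMPTY
3: bank 5 row 1 — prev 3 → CONFLICT
4: bank 5 row 1 — prev 1 → HIT
5: bank 2 row 7 — prev None → EMPTY
6: bank 4 row 5 — prev 5 → HIT
7: bank 2 row 5 — prev 7 → CONFLICT
8: bank 4 row 5 — prev 5 → HIT
9: bank 7 row 7 — prev None → EMPTY
10: bank 7 row 5 — prev 7 → CONFLICT
11: bank 2 row 5 — prev 5 → HIT
12: bank 1 row 4 — prev None → EMPTY
13: bank 7 row 10 — prev 5 → CONFLICT
14: bank 5 row 1 — prev 1 → HIT
15: bank 1 row 4 — prev 4 → HIT

STATE = b0:0 b1:4 b2:5 b3:- b4:5 b5:1 b6:- b7:10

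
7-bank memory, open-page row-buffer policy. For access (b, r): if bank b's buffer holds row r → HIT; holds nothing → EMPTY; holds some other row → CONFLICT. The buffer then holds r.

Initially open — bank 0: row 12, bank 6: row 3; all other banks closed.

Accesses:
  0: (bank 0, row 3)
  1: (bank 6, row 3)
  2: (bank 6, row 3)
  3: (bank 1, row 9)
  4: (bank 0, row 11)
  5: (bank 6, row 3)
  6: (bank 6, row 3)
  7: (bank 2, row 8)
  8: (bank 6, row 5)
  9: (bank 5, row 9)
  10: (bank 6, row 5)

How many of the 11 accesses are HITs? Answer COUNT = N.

COUNT = 5

  [0] b0 r3: had r12 ⇒ C
  [1] b6 r3: had r3 ⇒ H
  [2] b6 r3: had r3 ⇒ H
  [3] b1 r9: no row ⇒ E
  [4] b0 r11: had r3 ⇒ C
  [5] b6 r3: had r3 ⇒ H
  [6] b6 r3: had r3 ⇒ H
  [7] b2 r8: no row ⇒ E
  [8] b6 r5: had r3 ⇒ C
  [9] b5 r9: no row ⇒ E
  [10] b6 r5: had r5 ⇒ H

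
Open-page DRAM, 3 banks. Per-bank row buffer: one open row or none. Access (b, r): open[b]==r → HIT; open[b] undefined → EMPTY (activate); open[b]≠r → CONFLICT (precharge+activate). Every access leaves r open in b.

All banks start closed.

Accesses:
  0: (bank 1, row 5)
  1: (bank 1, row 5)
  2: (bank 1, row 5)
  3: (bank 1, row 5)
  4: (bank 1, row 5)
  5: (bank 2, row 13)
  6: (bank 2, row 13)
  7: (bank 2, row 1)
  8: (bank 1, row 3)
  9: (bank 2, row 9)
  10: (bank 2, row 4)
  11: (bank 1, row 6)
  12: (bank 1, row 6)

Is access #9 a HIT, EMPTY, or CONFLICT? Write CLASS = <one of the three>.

CLASS = CONFLICT

step 0: bank1 None->5 [EMPTY]
step 1: bank1 5->5 [HIT]
step 2: bank1 5->5 [HIT]
step 3: bank1 5->5 [HIT]
step 4: bank1 5->5 [HIT]
step 5: bank2 None->13 [EMPTY]
step 6: bank2 13->13 [HIT]
step 7: bank2 13->1 [CONFLICT]
step 8: bank1 5->3 [CONFLICT]
step 9: bank2 1->9 [CONFLICT]
step 10: bank2 9->4 [CONFLICT]
step 11: bank1 3->6 [CONFLICT]
step 12: bank1 6->6 [HIT]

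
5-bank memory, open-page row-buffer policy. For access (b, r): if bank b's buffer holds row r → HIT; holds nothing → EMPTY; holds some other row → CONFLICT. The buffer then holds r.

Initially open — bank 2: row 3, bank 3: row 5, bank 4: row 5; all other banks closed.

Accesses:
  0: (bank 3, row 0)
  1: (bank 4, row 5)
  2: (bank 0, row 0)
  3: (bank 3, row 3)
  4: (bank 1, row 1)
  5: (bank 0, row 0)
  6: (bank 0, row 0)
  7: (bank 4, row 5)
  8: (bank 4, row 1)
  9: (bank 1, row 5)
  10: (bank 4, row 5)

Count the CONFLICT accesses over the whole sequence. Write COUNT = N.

COUNT = 5

0: bank 3 row 0 — prev 5 → CONFLICT
1: bank 4 row 5 — prev 5 → HIT
2: bank 0 row 0 — prev None → EMPTY
3: bank 3 row 3 — prev 0 → CONFLICT
4: bank 1 row 1 — prev None → EMPTY
5: bank 0 row 0 — prev 0 → HIT
6: bank 0 row 0 — prev 0 → HIT
7: bank 4 row 5 — prev 5 → HIT
8: bank 4 row 1 — prev 5 → CONFLICT
9: bank 1 row 5 — prev 1 → CONFLICT
10: bank 4 row 5 — prev 1 → CONFLICT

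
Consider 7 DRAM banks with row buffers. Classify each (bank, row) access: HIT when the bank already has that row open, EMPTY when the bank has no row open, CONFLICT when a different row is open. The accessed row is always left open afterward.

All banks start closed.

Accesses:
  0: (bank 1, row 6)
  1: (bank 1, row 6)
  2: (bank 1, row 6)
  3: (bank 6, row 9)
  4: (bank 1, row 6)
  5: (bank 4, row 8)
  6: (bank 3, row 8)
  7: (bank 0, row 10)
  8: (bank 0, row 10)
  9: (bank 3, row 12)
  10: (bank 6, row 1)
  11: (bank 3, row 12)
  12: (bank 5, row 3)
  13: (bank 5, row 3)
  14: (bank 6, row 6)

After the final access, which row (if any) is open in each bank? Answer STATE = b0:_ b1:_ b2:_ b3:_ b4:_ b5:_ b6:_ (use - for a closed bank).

  [0] b1 r6: no row ⇒ E
  [1] b1 r6: had r6 ⇒ H
  [2] b1 r6: had r6 ⇒ H
  [3] b6 r9: no row ⇒ E
  [4] b1 r6: had r6 ⇒ H
  [5] b4 r8: no row ⇒ E
  [6] b3 r8: no row ⇒ E
  [7] b0 r10: no row ⇒ E
  [8] b0 r10: had r10 ⇒ H
  [9] b3 r12: had r8 ⇒ C
  [10] b6 r1: had r9 ⇒ C
  [11] b3 r12: had r12 ⇒ H
  [12] b5 r3: no row ⇒ E
  [13] b5 r3: had r3 ⇒ H
  [14] b6 r6: had r1 ⇒ C

STATE = b0:10 b1:6 b2:- b3:12 b4:8 b5:3 b6:6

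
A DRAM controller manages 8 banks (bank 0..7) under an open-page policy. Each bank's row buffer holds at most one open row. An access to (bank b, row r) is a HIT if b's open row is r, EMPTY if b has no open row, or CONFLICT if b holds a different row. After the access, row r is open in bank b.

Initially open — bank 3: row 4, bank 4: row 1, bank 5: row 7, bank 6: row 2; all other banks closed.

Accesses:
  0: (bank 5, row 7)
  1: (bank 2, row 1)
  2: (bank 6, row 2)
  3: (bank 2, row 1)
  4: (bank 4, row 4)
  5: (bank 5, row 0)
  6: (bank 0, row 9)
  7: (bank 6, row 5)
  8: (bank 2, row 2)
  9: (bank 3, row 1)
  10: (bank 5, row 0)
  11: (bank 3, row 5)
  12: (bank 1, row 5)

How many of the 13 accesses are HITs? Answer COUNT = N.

#0 (5,7) H  (was 7)
#1 (2,1) E
#2 (6,2) H  (was 2)
#3 (2,1) H  (was 1)
#4 (4,4) C  (was 1)
#5 (5,0) C  (was 7)
#6 (0,9) E
#7 (6,5) C  (was 2)
#8 (2,2) C  (was 1)
#9 (3,1) C  (was 4)
#10 (5,0) H  (was 0)
#11 (3,5) C  (was 1)
#12 (1,5) E

COUNT = 4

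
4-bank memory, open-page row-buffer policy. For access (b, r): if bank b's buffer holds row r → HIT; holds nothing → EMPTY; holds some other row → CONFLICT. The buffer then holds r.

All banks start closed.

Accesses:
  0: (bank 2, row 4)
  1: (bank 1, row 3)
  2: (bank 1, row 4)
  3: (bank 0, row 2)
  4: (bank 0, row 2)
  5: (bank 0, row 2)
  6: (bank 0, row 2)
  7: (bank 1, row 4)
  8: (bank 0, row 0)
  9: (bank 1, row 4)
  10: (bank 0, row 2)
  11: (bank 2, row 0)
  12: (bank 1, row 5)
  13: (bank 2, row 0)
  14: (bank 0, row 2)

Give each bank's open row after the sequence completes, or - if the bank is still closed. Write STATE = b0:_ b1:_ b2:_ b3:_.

step 0: bank2 None->4 [EMPTY]
step 1: bank1 None->3 [EMPTY]
step 2: bank1 3->4 [CONFLICT]
step 3: bank0 None->2 [EMPTY]
step 4: bank0 2->2 [HIT]
step 5: bank0 2->2 [HIT]
step 6: bank0 2->2 [HIT]
step 7: bank1 4->4 [HIT]
step 8: bank0 2->0 [CONFLICT]
step 9: bank1 4->4 [HIT]
step 10: bank0 0->2 [CONFLICT]
step 11: bank2 4->0 [CONFLICT]
step 12: bank1 4->5 [CONFLICT]
step 13: bank2 0->0 [HIT]
step 14: bank0 2->2 [HIT]

STATE = b0:2 b1:5 b2:0 b3:-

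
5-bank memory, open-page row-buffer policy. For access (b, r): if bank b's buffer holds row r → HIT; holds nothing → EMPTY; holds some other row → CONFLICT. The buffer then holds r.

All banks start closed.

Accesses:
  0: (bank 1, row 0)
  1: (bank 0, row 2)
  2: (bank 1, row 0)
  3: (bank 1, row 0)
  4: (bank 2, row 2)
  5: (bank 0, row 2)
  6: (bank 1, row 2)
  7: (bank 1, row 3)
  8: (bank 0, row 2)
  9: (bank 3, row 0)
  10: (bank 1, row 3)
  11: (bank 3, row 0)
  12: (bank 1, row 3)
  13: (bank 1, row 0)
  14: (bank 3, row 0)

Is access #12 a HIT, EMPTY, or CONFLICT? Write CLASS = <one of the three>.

CLASS = HIT

  [0] b1 r0: no row ⇒ E
  [1] b0 r2: no row ⇒ E
  [2] b1 r0: had r0 ⇒ H
  [3] b1 r0: had r0 ⇒ H
  [4] b2 r2: no row ⇒ E
  [5] b0 r2: had r2 ⇒ H
  [6] b1 r2: had r0 ⇒ C
  [7] b1 r3: had r2 ⇒ C
  [8] b0 r2: had r2 ⇒ H
  [9] b3 r0: no row ⇒ E
  [10] b1 r3: had r3 ⇒ H
  [11] b3 r0: had r0 ⇒ H
  [12] b1 r3: had r3 ⇒ H
  [13] b1 r0: had r3 ⇒ C
  [14] b3 r0: had r0 ⇒ H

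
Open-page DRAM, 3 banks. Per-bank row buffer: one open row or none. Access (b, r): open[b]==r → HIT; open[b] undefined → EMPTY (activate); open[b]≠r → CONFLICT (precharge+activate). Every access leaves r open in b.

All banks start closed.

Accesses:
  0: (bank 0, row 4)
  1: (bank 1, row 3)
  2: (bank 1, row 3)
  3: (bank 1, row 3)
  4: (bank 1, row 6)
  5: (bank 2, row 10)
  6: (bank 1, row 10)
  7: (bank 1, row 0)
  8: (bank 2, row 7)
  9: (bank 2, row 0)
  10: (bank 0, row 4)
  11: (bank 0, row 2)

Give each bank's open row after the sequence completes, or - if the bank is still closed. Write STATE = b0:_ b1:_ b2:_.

STATE = b0:2 b1:0 b2:0

step 0: bank0 None->4 [EMPTY]
step 1: bank1 None->3 [EMPTY]
step 2: bank1 3->3 [HIT]
step 3: bank1 3->3 [HIT]
step 4: bank1 3->6 [CONFLICT]
step 5: bank2 None->10 [EMPTY]
step 6: bank1 6->10 [CONFLICT]
step 7: bank1 10->0 [CONFLICT]
step 8: bank2 10->7 [CONFLICT]
step 9: bank2 7->0 [CONFLICT]
step 10: bank0 4->4 [HIT]
step 11: bank0 4->2 [CONFLICT]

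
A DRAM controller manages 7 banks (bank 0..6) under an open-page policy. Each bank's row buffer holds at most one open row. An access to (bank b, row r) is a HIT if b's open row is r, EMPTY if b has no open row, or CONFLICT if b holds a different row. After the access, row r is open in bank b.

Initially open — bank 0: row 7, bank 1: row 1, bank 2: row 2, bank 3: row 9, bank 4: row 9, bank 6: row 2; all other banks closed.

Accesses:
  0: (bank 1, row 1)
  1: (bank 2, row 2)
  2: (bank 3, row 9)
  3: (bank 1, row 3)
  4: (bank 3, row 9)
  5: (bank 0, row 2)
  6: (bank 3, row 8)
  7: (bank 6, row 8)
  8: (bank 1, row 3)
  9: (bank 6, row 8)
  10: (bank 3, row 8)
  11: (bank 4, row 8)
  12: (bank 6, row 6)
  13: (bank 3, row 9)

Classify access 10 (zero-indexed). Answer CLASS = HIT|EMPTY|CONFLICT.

0: bank 1 row 1 — prev 1 → HIT
1: bank 2 row 2 — prev 2 → HIT
2: bank 3 row 9 — prev 9 → HIT
3: bank 1 row 3 — prev 1 → CONFLICT
4: bank 3 row 9 — prev 9 → HIT
5: bank 0 row 2 — prev 7 → CONFLICT
6: bank 3 row 8 — prev 9 → CONFLICT
7: bank 6 row 8 — prev 2 → CONFLICT
8: bank 1 row 3 — prev 3 → HIT
9: bank 6 row 8 — prev 8 → HIT
10: bank 3 row 8 — prev 8 → HIT
11: bank 4 row 8 — prev 9 → CONFLICT
12: bank 6 row 6 — prev 8 → CONFLICT
13: bank 3 row 9 — prev 8 → CONFLICT

CLASS = HIT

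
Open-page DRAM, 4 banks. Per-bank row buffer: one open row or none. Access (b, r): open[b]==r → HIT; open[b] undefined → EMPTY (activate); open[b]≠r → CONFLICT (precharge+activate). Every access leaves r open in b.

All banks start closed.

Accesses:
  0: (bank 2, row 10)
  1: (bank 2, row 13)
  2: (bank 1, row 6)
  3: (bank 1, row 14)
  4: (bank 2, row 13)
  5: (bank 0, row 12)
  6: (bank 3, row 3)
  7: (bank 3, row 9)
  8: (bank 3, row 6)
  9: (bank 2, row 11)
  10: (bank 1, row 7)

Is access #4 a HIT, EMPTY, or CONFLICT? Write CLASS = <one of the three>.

CLASS = HIT

#0 (2,10) E
#1 (2,13) C  (was 10)
#2 (1,6) E
#3 (1,14) C  (was 6)
#4 (2,13) H  (was 13)
#5 (0,12) E
#6 (3,3) E
#7 (3,9) C  (was 3)
#8 (3,6) C  (was 9)
#9 (2,11) C  (was 13)
#10 (1,7) C  (was 14)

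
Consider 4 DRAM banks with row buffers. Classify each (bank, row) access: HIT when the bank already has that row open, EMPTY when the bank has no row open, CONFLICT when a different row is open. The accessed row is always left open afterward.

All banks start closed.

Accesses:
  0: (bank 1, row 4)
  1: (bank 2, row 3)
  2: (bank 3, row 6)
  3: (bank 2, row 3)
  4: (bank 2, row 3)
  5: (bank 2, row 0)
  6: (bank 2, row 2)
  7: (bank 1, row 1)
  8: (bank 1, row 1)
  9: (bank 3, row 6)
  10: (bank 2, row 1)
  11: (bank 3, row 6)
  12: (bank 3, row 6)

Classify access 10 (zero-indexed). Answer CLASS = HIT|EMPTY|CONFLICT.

CLASS = CONFLICT

0: bank 1 row 4 — prev None → EMPTY
1: bank 2 row 3 — prev None → EMPTY
2: bank 3 row 6 — prev None → EMPTY
3: bank 2 row 3 — prev 3 → HIT
4: bank 2 row 3 — prev 3 → HIT
5: bank 2 row 0 — prev 3 → CONFLICT
6: bank 2 row 2 — prev 0 → CONFLICT
7: bank 1 row 1 — prev 4 → CONFLICT
8: bank 1 row 1 — prev 1 → HIT
9: bank 3 row 6 — prev 6 → HIT
10: bank 2 row 1 — prev 2 → CONFLICT
11: bank 3 row 6 — prev 6 → HIT
12: bank 3 row 6 — prev 6 → HIT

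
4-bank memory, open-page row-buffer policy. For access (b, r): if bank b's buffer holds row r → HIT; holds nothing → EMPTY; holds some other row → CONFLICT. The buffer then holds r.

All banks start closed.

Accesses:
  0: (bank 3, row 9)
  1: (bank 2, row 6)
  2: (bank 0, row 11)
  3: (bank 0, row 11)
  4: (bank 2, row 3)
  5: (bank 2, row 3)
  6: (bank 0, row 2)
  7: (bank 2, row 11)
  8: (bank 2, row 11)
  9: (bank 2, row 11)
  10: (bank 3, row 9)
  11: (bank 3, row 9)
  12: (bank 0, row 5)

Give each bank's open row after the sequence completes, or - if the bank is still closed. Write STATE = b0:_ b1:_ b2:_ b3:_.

STATE = b0:5 b1:- b2:11 b3:9

#0 (3,9) E
#1 (2,6) E
#2 (0,11) E
#3 (0,11) H  (was 11)
#4 (2,3) C  (was 6)
#5 (2,3) H  (was 3)
#6 (0,2) C  (was 11)
#7 (2,11) C  (was 3)
#8 (2,11) H  (was 11)
#9 (2,11) H  (was 11)
#10 (3,9) H  (was 9)
#11 (3,9) H  (was 9)
#12 (0,5) C  (was 2)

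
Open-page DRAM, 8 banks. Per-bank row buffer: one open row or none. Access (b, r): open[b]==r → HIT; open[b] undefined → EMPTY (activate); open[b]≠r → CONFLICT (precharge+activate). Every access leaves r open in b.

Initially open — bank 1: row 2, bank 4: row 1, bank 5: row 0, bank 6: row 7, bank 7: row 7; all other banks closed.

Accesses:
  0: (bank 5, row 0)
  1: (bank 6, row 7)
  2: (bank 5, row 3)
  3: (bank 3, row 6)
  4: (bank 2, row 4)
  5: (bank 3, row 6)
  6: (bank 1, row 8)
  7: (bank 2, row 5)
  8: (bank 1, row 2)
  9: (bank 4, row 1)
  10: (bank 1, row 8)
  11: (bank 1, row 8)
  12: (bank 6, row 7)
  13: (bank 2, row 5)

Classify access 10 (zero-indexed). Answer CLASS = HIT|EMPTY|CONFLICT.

#0 (5,0) H  (was 0)
#1 (6,7) H  (was 7)
#2 (5,3) C  (was 0)
#3 (3,6) E
#4 (2,4) E
#5 (3,6) H  (was 6)
#6 (1,8) C  (was 2)
#7 (2,5) C  (was 4)
#8 (1,2) C  (was 8)
#9 (4,1) H  (was 1)
#10 (1,8) C  (was 2)
#11 (1,8) H  (was 8)
#12 (6,7) H  (was 7)
#13 (2,5) H  (was 5)

CLASS = CONFLICT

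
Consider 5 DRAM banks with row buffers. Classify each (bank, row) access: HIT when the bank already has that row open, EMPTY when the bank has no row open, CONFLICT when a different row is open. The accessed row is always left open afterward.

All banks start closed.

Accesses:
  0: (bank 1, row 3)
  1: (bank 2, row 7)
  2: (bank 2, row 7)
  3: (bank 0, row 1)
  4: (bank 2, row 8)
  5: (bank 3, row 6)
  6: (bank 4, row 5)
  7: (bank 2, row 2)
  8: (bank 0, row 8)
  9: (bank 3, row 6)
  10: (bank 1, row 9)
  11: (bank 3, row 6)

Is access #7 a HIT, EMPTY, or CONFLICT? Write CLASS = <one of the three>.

#0 (1,3) E
#1 (2,7) E
#2 (2,7) H  (was 7)
#3 (0,1) E
#4 (2,8) C  (was 7)
#5 (3,6) E
#6 (4,5) E
#7 (2,2) C  (was 8)
#8 (0,8) C  (was 1)
#9 (3,6) H  (was 6)
#10 (1,9) C  (was 3)
#11 (3,6) H  (was 6)

CLASS = CONFLICT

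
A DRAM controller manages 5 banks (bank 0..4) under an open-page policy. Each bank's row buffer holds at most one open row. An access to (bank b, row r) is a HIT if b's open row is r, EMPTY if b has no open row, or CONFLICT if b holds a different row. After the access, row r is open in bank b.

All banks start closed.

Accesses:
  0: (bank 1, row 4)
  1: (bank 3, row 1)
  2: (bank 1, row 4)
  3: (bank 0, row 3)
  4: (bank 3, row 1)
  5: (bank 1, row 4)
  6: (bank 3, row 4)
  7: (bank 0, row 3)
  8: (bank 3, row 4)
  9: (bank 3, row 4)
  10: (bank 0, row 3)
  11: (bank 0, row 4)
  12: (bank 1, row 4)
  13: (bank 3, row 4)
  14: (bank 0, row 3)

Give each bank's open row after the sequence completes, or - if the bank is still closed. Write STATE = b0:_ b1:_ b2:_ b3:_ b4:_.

#0 (1,4) E
#1 (3,1) E
#2 (1,4) H  (was 4)
#3 (0,3) E
#4 (3,1) H  (was 1)
#5 (1,4) H  (was 4)
#6 (3,4) C  (was 1)
#7 (0,3) H  (was 3)
#8 (3,4) H  (was 4)
#9 (3,4) H  (was 4)
#10 (0,3) H  (was 3)
#11 (0,4) C  (was 3)
#12 (1,4) H  (was 4)
#13 (3,4) H  (was 4)
#14 (0,3) C  (was 4)

STATE = b0:3 b1:4 b2:- b3:4 b4:-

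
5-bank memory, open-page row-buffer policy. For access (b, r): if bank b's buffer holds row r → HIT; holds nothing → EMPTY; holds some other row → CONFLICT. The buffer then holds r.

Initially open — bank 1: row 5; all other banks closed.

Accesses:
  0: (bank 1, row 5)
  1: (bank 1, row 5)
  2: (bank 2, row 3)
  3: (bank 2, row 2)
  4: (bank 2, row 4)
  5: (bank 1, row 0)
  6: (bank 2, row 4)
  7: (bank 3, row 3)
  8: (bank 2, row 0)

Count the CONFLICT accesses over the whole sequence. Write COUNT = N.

COUNT = 4

#0 (1,5) H  (was 5)
#1 (1,5) H  (was 5)
#2 (2,3) E
#3 (2,2) C  (was 3)
#4 (2,4) C  (was 2)
#5 (1,0) C  (was 5)
#6 (2,4) H  (was 4)
#7 (3,3) E
#8 (2,0) C  (was 4)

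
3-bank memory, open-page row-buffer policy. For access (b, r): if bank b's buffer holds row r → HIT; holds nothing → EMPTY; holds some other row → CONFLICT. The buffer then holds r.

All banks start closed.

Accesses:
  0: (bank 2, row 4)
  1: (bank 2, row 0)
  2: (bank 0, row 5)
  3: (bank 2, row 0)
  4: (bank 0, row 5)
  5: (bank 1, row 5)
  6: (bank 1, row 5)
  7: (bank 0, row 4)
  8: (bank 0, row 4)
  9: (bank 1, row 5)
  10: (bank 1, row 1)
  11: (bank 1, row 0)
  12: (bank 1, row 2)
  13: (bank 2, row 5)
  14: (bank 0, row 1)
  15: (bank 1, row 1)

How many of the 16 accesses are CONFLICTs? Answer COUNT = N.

COUNT = 8

  [0] b2 r4: no row ⇒ E
  [1] b2 r0: had r4 ⇒ C
  [2] b0 r5: no row ⇒ E
  [3] b2 r0: had r0 ⇒ H
  [4] b0 r5: had r5 ⇒ H
  [5] b1 r5: no row ⇒ E
  [6] b1 r5: had r5 ⇒ H
  [7] b0 r4: had r5 ⇒ C
  [8] b0 r4: had r4 ⇒ H
  [9] b1 r5: had r5 ⇒ H
  [10] b1 r1: had r5 ⇒ C
  [11] b1 r0: had r1 ⇒ C
  [12] b1 r2: had r0 ⇒ C
  [13] b2 r5: had r0 ⇒ C
  [14] b0 r1: had r4 ⇒ C
  [15] b1 r1: had r2 ⇒ C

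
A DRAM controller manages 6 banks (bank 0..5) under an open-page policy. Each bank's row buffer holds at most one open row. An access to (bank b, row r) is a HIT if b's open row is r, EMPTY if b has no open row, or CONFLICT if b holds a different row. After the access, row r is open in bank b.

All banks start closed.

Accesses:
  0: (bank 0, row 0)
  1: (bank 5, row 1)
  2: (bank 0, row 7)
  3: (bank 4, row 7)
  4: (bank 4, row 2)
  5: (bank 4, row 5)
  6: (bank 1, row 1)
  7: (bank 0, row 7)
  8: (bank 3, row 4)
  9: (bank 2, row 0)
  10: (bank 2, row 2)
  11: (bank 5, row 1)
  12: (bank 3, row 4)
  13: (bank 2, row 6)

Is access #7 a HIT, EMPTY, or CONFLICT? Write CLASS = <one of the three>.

#0 (0,0) E
#1 (5,1) E
#2 (0,7) C  (was 0)
#3 (4,7) E
#4 (4,2) C  (was 7)
#5 (4,5) C  (was 2)
#6 (1,1) E
#7 (0,7) H  (was 7)
#8 (3,4) E
#9 (2,0) E
#10 (2,2) C  (was 0)
#11 (5,1) H  (was 1)
#12 (3,4) H  (was 4)
#13 (2,6) C  (was 2)

CLASS = HIT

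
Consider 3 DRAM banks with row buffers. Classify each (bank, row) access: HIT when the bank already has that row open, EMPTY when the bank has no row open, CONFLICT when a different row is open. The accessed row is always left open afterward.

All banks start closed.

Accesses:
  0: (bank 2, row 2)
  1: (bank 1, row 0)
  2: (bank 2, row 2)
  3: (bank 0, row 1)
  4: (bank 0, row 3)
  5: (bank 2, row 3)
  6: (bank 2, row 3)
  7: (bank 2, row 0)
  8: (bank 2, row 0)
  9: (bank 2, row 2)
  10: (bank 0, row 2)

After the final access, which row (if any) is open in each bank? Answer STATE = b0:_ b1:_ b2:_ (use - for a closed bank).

STATE = b0:2 b1:0 b2:2

  [0] b2 r2: no row ⇒ E
  [1] b1 r0: no row ⇒ E
  [2] b2 r2: had r2 ⇒ H
  [3] b0 r1: no row ⇒ E
  [4] b0 r3: had r1 ⇒ C
  [5] b2 r3: had r2 ⇒ C
  [6] b2 r3: had r3 ⇒ H
  [7] b2 r0: had r3 ⇒ C
  [8] b2 r0: had r0 ⇒ H
  [9] b2 r2: had r0 ⇒ C
  [10] b0 r2: had r3 ⇒ C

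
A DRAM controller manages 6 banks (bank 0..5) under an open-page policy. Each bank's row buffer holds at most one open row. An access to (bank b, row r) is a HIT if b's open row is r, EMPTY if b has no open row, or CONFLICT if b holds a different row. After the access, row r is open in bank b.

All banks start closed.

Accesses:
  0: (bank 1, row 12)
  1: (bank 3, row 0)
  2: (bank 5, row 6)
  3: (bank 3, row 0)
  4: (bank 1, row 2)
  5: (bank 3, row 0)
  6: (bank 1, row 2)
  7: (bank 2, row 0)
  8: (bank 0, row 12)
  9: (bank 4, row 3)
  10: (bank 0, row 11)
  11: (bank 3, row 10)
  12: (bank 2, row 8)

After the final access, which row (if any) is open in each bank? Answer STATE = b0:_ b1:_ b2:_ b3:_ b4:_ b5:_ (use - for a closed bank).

#0 (1,12) E
#1 (3,0) E
#2 (5,6) E
#3 (3,0) H  (was 0)
#4 (1,2) C  (was 12)
#5 (3,0) H  (was 0)
#6 (1,2) H  (was 2)
#7 (2,0) E
#8 (0,12) E
#9 (4,3) E
#10 (0,11) C  (was 12)
#11 (3,10) C  (was 0)
#12 (2,8) C  (was 0)

STATE = b0:11 b1:2 b2:8 b3:10 b4:3 b5:6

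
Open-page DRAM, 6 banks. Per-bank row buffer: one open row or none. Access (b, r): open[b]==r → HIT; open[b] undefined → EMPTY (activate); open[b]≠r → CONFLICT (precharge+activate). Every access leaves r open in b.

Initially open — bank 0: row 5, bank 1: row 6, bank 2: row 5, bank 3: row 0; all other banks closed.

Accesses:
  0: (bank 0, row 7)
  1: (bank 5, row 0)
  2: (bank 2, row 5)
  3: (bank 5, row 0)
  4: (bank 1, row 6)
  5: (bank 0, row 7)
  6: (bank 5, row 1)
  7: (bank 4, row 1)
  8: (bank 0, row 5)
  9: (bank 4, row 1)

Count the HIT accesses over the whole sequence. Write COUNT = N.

#0 (0,7) C  (was 5)
#1 (5,0) E
#2 (2,5) H  (was 5)
#3 (5,0) H  (was 0)
#4 (1,6) H  (was 6)
#5 (0,7) H  (was 7)
#6 (5,1) C  (was 0)
#7 (4,1) E
#8 (0,5) C  (was 7)
#9 (4,1) H  (was 1)

COUNT = 5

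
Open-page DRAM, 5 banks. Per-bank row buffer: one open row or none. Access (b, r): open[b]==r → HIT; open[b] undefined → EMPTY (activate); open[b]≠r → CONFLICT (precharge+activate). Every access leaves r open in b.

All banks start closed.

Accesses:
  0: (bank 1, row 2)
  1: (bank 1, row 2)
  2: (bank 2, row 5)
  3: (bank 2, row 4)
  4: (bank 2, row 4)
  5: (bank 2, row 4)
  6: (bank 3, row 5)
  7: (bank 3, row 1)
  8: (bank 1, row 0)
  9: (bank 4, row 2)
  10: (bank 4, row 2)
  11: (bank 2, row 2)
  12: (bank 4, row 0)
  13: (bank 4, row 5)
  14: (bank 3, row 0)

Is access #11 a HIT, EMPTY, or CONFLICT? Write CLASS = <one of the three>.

  [0] b1 r2: no row ⇒ E
  [1] b1 r2: had r2 ⇒ H
  [2] b2 r5: no row ⇒ E
  [3] b2 r4: had r5 ⇒ C
  [4] b2 r4: had r4 ⇒ H
  [5] b2 r4: had r4 ⇒ H
  [6] b3 r5: no row ⇒ E
  [7] b3 r1: had r5 ⇒ C
  [8] b1 r0: had r2 ⇒ C
  [9] b4 r2: no row ⇒ E
  [10] b4 r2: had r2 ⇒ H
  [11] b2 r2: had r4 ⇒ C
  [12] b4 r0: had r2 ⇒ C
  [13] b4 r5: had r0 ⇒ C
  [14] b3 r0: had r1 ⇒ C

CLASS = CONFLICT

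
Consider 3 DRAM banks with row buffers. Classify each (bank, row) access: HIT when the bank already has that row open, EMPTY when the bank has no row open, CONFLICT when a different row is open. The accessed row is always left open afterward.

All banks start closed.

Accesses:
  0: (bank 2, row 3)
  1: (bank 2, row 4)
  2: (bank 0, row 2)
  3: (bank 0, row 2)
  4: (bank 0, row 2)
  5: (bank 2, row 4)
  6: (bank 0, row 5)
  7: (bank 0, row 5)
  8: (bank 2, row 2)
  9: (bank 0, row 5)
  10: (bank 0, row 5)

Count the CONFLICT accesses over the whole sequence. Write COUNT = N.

COUNT = 3

  [0] b2 r3: no row ⇒ E
  [1] b2 r4: had r3 ⇒ C
  [2] b0 r2: no row ⇒ E
  [3] b0 r2: had r2 ⇒ H
  [4] b0 r2: had r2 ⇒ H
  [5] b2 r4: had r4 ⇒ H
  [6] b0 r5: had r2 ⇒ C
  [7] b0 r5: had r5 ⇒ H
  [8] b2 r2: had r4 ⇒ C
  [9] b0 r5: had r5 ⇒ H
  [10] b0 r5: had r5 ⇒ H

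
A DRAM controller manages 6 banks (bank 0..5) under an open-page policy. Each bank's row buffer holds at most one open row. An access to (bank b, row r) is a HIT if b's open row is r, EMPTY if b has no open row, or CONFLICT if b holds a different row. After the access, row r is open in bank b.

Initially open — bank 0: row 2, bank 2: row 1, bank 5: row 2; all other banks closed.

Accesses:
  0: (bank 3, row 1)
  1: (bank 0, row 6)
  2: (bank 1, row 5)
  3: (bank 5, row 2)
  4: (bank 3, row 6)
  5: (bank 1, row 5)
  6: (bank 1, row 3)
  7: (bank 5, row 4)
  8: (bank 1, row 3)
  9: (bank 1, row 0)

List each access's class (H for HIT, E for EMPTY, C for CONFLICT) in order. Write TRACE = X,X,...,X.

0: bank 3 row 1 — prev None → EMPTY
1: bank 0 row 6 — prev 2 → CONFLICT
2: bank 1 row 5 — prev None → EMPTY
3: bank 5 row 2 — prev 2 → HIT
4: bank 3 row 6 — prev 1 → CONFLICT
5: bank 1 row 5 — prev 5 → HIT
6: bank 1 row 3 — prev 5 → CONFLICT
7: bank 5 row 4 — prev 2 → CONFLICT
8: bank 1 row 3 — prev 3 → HIT
9: bank 1 row 0 — prev 3 → CONFLICT

TRACE = E,C,E,H,C,H,C,C,H,C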